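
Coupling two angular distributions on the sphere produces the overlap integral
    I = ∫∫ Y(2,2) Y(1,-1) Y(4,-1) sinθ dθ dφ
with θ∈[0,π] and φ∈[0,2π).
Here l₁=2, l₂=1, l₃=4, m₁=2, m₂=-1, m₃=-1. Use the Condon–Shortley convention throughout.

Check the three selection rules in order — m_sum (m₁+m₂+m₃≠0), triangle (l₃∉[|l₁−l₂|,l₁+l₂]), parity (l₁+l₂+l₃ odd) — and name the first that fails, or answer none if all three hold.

triangle

azimuthal sum: 2 − 1 − 1 = 0  ✓
l₃ must lie in [1,3]; have l₃=4  ✗
L = 2 + 1 + 4 = 7 (odd)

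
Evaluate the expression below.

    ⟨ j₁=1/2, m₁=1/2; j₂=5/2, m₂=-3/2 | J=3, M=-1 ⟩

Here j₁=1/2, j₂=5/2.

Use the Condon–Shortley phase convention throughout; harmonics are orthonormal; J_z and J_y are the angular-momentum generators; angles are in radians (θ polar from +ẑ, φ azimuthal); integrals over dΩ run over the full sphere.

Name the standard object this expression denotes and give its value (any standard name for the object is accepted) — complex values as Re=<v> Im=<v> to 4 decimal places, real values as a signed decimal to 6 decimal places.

This is a Clebsch–Gordan (vector-coupling) coefficient.
triangle: 0!·1!·5!/7! = 120/5040
(j±m)!: 1!·0!·1!·4!·2!·4! = 1152
prefactor² = (2J+1)·Δ·N² = 192
  k=0: +1/(0!·0!·0!·1!·1!·4!) = 1/24
Σ = 1/24  ⇒  CG² = 192·(1/24)² = 1/3
CG = +√(1/3) = +0.577350

Clebsch–Gordan coefficient, +√(1/3) ≈ +0.577350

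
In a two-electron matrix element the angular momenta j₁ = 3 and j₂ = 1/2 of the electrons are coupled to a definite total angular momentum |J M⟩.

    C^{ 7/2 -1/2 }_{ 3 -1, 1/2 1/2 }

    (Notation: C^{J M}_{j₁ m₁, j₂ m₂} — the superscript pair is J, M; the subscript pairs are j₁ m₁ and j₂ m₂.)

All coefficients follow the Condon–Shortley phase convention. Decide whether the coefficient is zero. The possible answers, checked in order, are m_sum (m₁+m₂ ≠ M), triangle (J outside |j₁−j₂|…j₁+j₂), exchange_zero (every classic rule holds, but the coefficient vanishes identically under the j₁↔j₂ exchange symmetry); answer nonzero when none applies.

nonzero

m-sum: m₁+m₂ = -1+1/2 = -1/2, M = -1/2  ✓
triangle: |j₁−j₂| = 5/2 ≤ J = 7/2 ≤ j₁+j₂ = 7/2  ✓
exchange: j₁≠j₂ or m₁≠m₂ — the exchange symmetry imposes no constraint here
value check: CG = +√(3/7) = +0.654654 ≠ 0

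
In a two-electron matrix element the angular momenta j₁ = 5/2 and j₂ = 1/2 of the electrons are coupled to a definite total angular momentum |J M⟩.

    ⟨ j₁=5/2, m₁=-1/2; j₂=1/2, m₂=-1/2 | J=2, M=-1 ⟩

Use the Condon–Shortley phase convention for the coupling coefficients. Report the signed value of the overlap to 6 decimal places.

+0.577350  (= +√(1/3))

triangle: 1!*4!*0!/6! = 24/720
(j±m)!: 2!*3!*0!*1!*1!*3! = 72
prefactor² = (2J+1)*Δ*N² = 12
  k=0: +1/(0!*1!*3!*0!*1!*0!) = 1/6
Σ = 1/6  ⇒  CG² = 12*(1/6)² = 1/3
CG = +√(1/3) = +0.577350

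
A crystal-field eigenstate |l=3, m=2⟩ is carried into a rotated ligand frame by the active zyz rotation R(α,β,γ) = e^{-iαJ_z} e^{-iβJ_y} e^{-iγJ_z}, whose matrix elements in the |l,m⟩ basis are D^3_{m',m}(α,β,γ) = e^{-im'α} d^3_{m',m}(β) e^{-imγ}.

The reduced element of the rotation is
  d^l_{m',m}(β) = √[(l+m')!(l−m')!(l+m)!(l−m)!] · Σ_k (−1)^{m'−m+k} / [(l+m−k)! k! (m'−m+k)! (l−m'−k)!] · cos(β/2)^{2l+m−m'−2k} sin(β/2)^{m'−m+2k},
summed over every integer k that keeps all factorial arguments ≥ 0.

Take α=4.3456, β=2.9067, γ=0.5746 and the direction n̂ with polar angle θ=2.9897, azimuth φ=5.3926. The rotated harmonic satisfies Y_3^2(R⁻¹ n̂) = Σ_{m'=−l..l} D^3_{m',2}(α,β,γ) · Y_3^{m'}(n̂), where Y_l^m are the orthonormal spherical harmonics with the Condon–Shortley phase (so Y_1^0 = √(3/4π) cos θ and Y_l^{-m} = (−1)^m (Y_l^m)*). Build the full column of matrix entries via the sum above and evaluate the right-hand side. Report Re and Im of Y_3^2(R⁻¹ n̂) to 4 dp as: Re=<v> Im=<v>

Need the full column D^3_{m',2} for m'=−3..3 at α=4.3456, β=2.9067, γ=0.5746.
cos(β/2)=0.117177, sin(β/2)=0.993111
d^3_{-3,2}: single k=5 term ⇒ +0.277272;  D = +0.215813-0.174081i
d^3_{-2,2}: k∈[4..5] ⇒ +0.066779 -0.959372 = -0.892593;  D = -0.273977-0.849505i
d^3_{-1,2}: k∈[3..4] ⇒ +0.009967 -0.357956 = -0.347990;  D = +0.347467+0.019063i
d^3_{0,2}: k∈[2..3] ⇒ +0.001018 -0.073153 = -0.072135;  D = -0.029519+0.065818i
d^3_{1,2}: k∈[1..2] ⇒ +0.000069 -0.009967 = -0.009897;  D = -0.006977-0.007019i
d^3_{2,2}: k∈[0..1] ⇒ +0.000003 -0.000930 = -0.000927;  D = +0.000848-0.000374i
d^3_{3,2}: single k=0 term ⇒ -0.000054;  D = +0.000003+0.000054i
Y_3^{m'}(θ=2.9897,φ=5.3926) and Σ D·Y over m':
  (+0.2158-0.1741i)·(-0.0013+0.0007i)  (-0.2740-0.8495i)·(+0.0048-0.0226i)  (+0.3475+0.0191i)·(+0.1195+0.1477i)  (-0.0295+0.0658i)·(-0.6955+0.0000i)  (-0.0070-0.0070i)·(-0.1195+0.1477i)  (+0.0008-0.0004i)·(+0.0048+0.0226i)  (+0.0000+0.0001i)·(+0.0013+0.0007i)
Y_3^2(R⁻¹ n̂) = +0.040420+0.010111i

Re=0.0404 Im=0.0101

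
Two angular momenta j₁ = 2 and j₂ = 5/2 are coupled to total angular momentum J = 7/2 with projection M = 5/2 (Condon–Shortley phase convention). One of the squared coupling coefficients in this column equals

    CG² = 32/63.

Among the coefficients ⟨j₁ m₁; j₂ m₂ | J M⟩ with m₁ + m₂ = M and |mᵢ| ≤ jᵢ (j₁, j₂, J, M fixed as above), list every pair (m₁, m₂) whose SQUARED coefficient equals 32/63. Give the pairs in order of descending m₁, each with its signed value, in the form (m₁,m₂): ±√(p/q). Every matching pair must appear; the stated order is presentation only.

Admissible pairs with m₁+m₂ = M = 5/2: (0,5/2), (1,3/2), (2,1/2)
  (m₁,m₂)=(2,1/2): CG² = 32/63, CG = +√(32/63)   ← matches the target
  (m₁,m₂)=(1,3/2): CG² = 1/63, CG = −√(1/63)
  (m₁,m₂)=(0,5/2): CG² = 10/21, CG = −√(10/21)
Pairs with CG² = 32/63: (2,1/2): +√(32/63)

(2,1/2): +√(32/63)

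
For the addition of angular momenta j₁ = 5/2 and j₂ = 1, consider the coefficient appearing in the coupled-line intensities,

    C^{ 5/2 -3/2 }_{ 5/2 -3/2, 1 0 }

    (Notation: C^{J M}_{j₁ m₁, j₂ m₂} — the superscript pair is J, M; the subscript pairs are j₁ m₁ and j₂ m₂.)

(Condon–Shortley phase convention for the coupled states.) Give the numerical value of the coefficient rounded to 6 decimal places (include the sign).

−√(9/35) = -0.507093

triangle: 1!*4!*1!/7! = 24/5040
(j±m)!: 1!*4!*1!*1!*1!*4! = 576
prefactor² = (2J+1)*Δ*N² = 576/35
  k=0: +1/(0!*1!*4!*1!*0!*0!) = 1/24
  k=1: −1/(1!*0!*3!*0!*1!*1!) = -1/6
Σ = -1/8  ⇒  CG² = 576/35*(-1/8)² = 9/35
CG = −√(9/35) = -0.507093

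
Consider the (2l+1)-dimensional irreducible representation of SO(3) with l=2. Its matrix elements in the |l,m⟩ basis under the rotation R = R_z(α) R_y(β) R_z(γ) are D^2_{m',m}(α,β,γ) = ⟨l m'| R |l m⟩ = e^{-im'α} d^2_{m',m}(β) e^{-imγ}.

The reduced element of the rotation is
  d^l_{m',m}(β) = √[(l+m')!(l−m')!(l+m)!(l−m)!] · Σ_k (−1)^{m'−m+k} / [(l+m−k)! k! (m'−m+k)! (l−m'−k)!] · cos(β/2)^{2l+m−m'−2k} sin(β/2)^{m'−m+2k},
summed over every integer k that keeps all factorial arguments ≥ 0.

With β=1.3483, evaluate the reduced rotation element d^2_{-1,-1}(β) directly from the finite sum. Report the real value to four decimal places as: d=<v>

d^2_{-1,-1}(β=1.3483) via the finite sum:
c=cos(1.348300/2)=0.781238, s=sin(1.348300/2)=0.624233; N=√[1·6·1·6]=6.000000
Admissible k: 0..1 (factorial args all ≥0)
  k=0: (−1)^0·6.0000/(6)·0.7812^4·0.6242^0 = +0.372506
  k=1: (−1)^1·6.0000/(2)·0.7812^2·0.6242^2 = -0.713480
d^2_{-1,-1}(1.3483) = +0.372506 -0.713480 = -0.340974

d=-0.3410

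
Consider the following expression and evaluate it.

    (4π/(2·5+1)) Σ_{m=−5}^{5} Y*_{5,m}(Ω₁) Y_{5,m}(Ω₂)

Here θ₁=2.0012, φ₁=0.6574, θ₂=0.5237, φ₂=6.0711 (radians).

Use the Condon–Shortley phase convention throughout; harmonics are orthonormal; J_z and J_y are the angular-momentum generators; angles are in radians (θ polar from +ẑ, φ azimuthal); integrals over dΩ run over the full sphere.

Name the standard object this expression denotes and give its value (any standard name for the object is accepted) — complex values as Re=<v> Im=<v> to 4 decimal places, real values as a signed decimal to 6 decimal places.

Legendre polynomial (addition theorem), -0.124899

This sum is the spherical-harmonic addition theorem: it equals the Legendre polynomial P_l(cos γ) of the angle γ between the two directions.
Term-by-term m-sum for l=5 (normalisation 4π/11 = 1.142397):
  m=-5: Y*=-0.28469 - 0.04169j  Y=0.00709 + 0.01267j  product -0.00149 - 0.00390j
  m=-4: Y*=0.36416 - 0.20465j  Y=0.05256 + 0.05963j  product 0.03135 + 0.01096j
  m=-3: Y*=-0.05750 + 0.13547j  Y=0.20007 + 0.14780j  product -0.03153 + 0.01861j
  m=-2: Y*=0.07065 + 0.26992j  Y=0.41805 + 0.18878j  product -0.02142 + 0.12618j
  m=-1: Y*=-0.18451 - 0.14243j  Y=0.36185 + 0.07792j  product -0.05567 - 0.06591j
  m=+0: Y*=-0.23047 + 0.00000j  Y=-0.20910 + 0.00000j  product 0.04819 + 0.00000j
  m=+1: Y*=0.18451 - 0.14243j  Y=-0.36185 + 0.07792j  product -0.05567 + 0.06591j
  m=+2: Y*=0.07065 - 0.26992j  Y=0.41805 - 0.18878j  product -0.02142 - 0.12618j
  m=+3: Y*=0.05750 + 0.13547j  Y=-0.20007 + 0.14780j  product -0.03153 - 0.01861j
  m=+4: Y*=0.36416 + 0.20465j  Y=0.05256 - 0.05963j  product 0.03135 - 0.01096j
  m=+5: Y*=0.28469 - 0.04169j  Y=-0.00709 + 0.01267j  product -0.00149 + 0.00390j
Total Σ_m = -0.10933 + 0.00000j. Multiply by 1.142397: -0.12490 + 0.00000j. P_5(cos γ) = -0.124899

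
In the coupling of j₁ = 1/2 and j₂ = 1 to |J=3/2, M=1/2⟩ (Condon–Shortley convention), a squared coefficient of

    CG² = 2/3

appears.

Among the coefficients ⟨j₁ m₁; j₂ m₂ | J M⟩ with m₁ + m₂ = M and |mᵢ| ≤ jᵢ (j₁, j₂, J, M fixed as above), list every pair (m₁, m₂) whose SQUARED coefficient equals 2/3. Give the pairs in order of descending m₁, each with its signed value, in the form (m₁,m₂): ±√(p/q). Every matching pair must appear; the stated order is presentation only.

Admissible pairs with m₁+m₂ = M = 1/2: (-1/2,1), (1/2,0)
  (m₁,m₂)=(1/2,0): CG² = 2/3, CG = +√(2/3)   ← matches the target
  (m₁,m₂)=(-1/2,1): CG² = 1/3, CG = +√(1/3)
Pairs with CG² = 2/3: (1/2,0): +√(2/3)

(1/2,0): +√(2/3)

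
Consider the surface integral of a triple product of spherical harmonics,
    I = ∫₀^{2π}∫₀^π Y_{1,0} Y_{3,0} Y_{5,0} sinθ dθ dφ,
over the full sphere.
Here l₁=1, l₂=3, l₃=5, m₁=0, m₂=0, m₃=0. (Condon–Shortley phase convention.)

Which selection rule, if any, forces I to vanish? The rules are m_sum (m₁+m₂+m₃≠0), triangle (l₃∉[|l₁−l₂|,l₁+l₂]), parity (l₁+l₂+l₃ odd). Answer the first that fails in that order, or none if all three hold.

Σmᵢ = 0  ✓
l₃∈[|l₁−l₂|,l₁+l₂]=[2,4] required, l₃=5 fails  ✗
Σlᵢ = 9 ⇒ odd

triangle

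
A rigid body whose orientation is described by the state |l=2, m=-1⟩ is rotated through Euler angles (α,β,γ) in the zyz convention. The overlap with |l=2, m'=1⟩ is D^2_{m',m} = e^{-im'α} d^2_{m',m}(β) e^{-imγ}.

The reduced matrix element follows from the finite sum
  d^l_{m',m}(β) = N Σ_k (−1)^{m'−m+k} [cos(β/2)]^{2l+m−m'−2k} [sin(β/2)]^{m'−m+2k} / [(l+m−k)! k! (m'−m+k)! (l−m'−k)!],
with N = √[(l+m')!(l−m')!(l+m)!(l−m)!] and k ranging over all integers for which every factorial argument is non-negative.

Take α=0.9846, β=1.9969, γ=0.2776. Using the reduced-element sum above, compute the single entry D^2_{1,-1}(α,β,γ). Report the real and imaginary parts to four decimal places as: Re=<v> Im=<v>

First d^2_{1,-1}(β=1.9969), then the phase factors e^{-i(1)α} and e^{-i(-1)γ}:
c=cos(1.996900/2)=0.541606, s=sin(1.996900/2)=0.840633; N=√[6·1·1·6]=6.000000
k∈{0,1} keeps every argument non-negative
  k=0: (−1)^2·6.0000/(2)·0.5416^2·0.8406^2 = +0.621871
  k=1: (−1)^3·6.0000/(6)·0.5416^0·0.8406^4 = -0.499373
d^2_{1,-1}(1.9969) = +0.621871 -0.499373 = +0.122499
Attach z-rotation phases: D = e^{-i(1)(0.9846)}·(+0.122499)·e^{-i(-1)(0.2776)} = +0.093137-0.079570i

Re=0.0931 Im=-0.0796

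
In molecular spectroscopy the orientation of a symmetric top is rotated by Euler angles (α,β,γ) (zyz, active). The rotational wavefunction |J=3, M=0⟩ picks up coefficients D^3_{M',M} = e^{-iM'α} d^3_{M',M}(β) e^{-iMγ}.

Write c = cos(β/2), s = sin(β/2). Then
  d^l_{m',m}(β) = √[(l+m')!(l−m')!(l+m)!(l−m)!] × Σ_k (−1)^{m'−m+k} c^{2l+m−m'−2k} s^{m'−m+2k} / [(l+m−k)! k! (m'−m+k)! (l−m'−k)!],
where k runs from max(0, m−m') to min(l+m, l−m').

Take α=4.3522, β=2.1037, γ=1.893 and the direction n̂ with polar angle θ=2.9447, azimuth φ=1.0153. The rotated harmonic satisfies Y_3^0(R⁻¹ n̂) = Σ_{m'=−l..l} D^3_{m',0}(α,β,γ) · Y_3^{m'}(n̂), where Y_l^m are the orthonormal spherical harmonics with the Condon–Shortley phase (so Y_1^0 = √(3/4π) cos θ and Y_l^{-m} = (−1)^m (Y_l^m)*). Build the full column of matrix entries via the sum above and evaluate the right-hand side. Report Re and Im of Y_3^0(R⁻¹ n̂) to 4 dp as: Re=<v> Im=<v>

Re=-0.3039 Im=0.0000

Need the full column D^3_{m',0} for m'=−3..3 at α=4.3522, β=2.1037, γ=1.8930.
cos(β/2)=0.495965, sin(β/2)=0.868342
d^3_{-3,0}: single k=3 term ⇒ +0.357225;  D = +0.315153+0.168192i
d^3_{-2,0}: k∈[2..3] ⇒ +0.249890 -0.765997 = -0.516108;  D = +0.387884-0.340460i
d^3_{-1,0}: k∈[1..3] ⇒ +0.090269 -0.830116 +0.848197 = +0.108350;  D = -0.038188-0.101397i
d^3_{0,0}: k∈[0..3] ⇒ +0.014884 -0.410611 +1.258662 -0.428692 = +0.434243;  D = +0.434243+0.000000i
d^3_{1,0}: k∈[0..2] ⇒ -0.090269 +0.830116 -0.848197 = -0.108350;  D = +0.038188-0.101397i
d^3_{2,0}: k∈[0..1] ⇒ +0.249890 -0.765997 = -0.516108;  D = +0.387884+0.340460i
d^3_{3,0}: single k=0 term ⇒ -0.357225;  D = -0.315153+0.168192i
Y_3^{m'}(θ=2.9447,φ=1.0153) and Σ D·Y over m':
  (+0.3152+0.1682i)·(-0.0031-0.0003i)  (+0.3879-0.3405i)·(+0.0170+0.0344i)  (-0.0382-0.1014i)·(+0.1270-0.2046i)  (+0.4342+0.0000i)·(-0.6619+0.0000i)  (+0.0382-0.1014i)·(-0.1270-0.2046i)  (+0.3879+0.3405i)·(+0.0170-0.0344i)  (-0.3152+0.1682i)·(+0.0031-0.0003i)
Y_3^0(R⁻¹ n̂) = -0.303867+0.000000i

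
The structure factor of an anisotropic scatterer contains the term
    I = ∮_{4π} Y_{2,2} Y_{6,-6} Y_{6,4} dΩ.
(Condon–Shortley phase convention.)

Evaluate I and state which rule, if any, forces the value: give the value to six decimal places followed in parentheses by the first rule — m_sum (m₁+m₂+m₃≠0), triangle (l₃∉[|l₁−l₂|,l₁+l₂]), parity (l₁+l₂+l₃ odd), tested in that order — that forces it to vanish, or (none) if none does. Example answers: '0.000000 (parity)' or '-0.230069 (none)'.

m-sum 0 ✓  L=14 even ✓  4≤6≤8 ✓
Π(2lᵢ+1) = 5×13×13 = 845
triangle coeff Δ(2,6,6) = 1/90090
Σ_t [0,2]: t=0:+1/69120 t=1:−1/14400 t=2:+1/69120 = -7/172800
(3j)²=14/715 [(2 6 6; 0 0 0)], sign=-1
Σ_t [0,0]: t=0:+1/14515200 = 1/14515200
(3j)²=2/455 [(2 6 6; 2 -6 4)], sign=+1
⇒ 4πI² = 4/55
I = (-1)√(4/55/(4π)) = -0.07607531
No selection rule forces the value: the integral is nonzero (none).

-0.076075 (none)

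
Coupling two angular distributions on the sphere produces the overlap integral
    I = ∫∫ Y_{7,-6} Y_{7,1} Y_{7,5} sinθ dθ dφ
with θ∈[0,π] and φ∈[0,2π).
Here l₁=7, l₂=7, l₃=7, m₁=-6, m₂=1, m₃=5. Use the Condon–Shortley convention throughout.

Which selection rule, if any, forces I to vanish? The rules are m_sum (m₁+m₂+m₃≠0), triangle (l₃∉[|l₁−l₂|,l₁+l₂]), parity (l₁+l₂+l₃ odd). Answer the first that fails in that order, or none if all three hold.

parity

m₁+m₂+m₃ = -6 + 1 + 5 = 0  ✓
triangle: |7−7|=0 ≤ l₃=7 ≤ 7+7=14  ✓
parity: l₁+l₂+l₃ = 21 is odd  ✗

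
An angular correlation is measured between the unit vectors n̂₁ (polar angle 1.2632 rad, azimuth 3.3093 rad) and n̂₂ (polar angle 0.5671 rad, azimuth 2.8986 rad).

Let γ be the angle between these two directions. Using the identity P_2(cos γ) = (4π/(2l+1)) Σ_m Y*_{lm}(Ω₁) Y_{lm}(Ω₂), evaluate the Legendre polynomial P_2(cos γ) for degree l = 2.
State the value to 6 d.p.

Summing Y*_{l m}(θ₁,φ₁)·Y_{l m}(θ₂,φ₂) over m ∈ [−2, 2]; prefactor 4π/(2·2+1) = 2.513274:
  [-2]  conj(Y_{2,-2})(Ω₁) = +0.331313+0.115491i ; Y_{2,-2}(Ω₂) = +0.098561+0.052064i ; Δ = +0.026642+0.028632i
  [-1]  conj(Y_{2,-1})(Ω₁) = -0.219797-0.037211i ; Y_{2,-1}(Ω₂) = -0.339757-0.084223i ; Δ = +0.071544+0.031155i
  [+0]  conj(Y_{2,0})(Ω₁) = -0.228657-0.000000i ; Y_{2,0}(Ω₂) = +0.357744+0.000000i ; Δ = -0.081801-0.000000i
  [+1]  conj(Y_{2,1})(Ω₁) = +0.219797-0.037211i ; Y_{2,1}(Ω₂) = +0.339757-0.084223i ; Δ = +0.071544-0.031155i
  [+2]  conj(Y_{2,2})(Ω₁) = +0.331313-0.115491i ; Y_{2,2}(Ω₂) = +0.098561-0.052064i ; Δ = +0.026642-0.028632i
Accumulated sum +0.114570+0.000000i; after 4π/(2l+1) scaling, +0.287946+0.000000i ⇒ P_2 = 0.287946

0.287946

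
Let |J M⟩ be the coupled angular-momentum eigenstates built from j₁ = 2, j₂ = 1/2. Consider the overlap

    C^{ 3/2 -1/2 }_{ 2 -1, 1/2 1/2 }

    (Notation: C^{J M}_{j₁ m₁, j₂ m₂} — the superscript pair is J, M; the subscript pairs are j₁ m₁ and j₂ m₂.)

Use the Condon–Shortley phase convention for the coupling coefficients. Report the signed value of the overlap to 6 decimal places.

−√(3/5) ≈ -0.774597

triangle: 1!×3!×0!/5! = 6/120
(j±m)!: 1!×3!×1!×0!×1!×2! = 12
prefactor² = (2J+1)×Δ×N² = 12/5
  k=1: −1/(1!×0!×2!×0!×1!×0!) = -1/2
Σ = -1/2  ⇒  CG² = 12/5×(-1/2)² = 3/5
CG = −√(3/5) = -0.774597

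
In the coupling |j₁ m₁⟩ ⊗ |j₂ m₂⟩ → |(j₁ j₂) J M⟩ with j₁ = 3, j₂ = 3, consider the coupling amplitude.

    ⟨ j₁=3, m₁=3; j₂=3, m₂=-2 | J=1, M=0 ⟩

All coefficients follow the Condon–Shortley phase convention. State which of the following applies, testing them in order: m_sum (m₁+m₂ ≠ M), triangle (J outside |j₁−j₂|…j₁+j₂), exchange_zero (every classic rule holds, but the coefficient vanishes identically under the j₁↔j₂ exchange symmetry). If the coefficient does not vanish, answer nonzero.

m-sum: m₁+m₂ = 3+(-2) = 1, M = 0  ✗ ⇒ coefficient is 0

m_sum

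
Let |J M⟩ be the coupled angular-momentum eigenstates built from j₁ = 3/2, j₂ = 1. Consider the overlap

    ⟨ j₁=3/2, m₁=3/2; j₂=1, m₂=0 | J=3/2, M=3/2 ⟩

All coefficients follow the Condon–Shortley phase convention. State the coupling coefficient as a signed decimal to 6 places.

j₁+j₂−J=1  J+j₁−j₂=2  J−j₁+j₂=1  j₁+j₂+J+1=5
(j₁±m₁, j₂±m₂, J±M) = (3,0,1,1,3,0)
P² = 12/5
sum k=0..0:
  [0] +1/2 = 1/2
S = 1/2
C² = P²·S² = 3/5 ; C = +0.774597

+√(3/5) = +0.774597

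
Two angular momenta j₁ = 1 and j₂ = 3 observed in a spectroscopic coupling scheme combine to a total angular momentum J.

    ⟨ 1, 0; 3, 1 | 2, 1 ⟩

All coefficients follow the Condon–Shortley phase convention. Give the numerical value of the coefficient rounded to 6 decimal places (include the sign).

-0.617213  (= −√(8/21))

√[5·2!0!4!/7! · 1!1!4!2!3!1!] = √(96/7)
  +(−1)^1/∏(1,1,0,3,0,1)! = -1/6  (running -1/6)
⟨..|..⟩ = √(96/7)·(-1/6) = -0.617213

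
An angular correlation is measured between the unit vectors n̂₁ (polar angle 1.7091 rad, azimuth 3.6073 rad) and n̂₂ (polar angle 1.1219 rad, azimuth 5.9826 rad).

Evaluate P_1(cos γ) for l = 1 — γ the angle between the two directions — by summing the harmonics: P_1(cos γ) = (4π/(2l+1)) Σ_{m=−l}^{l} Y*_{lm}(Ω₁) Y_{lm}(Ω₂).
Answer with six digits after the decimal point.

-0.702736

Term-by-term m-sum for l=1 (normalisation 4π/3 = 4.188790):
  m=-1: (-0.305753-0.153664i) × (+0.297309+0.092159i) = -0.076741-0.073864i  (running Σ = -0.076741-0.073864i)
  m=0: (-0.067360-0.000000i) × (+0.212040+0.000000i) = -0.014283-0.000000i  (running Σ = -0.091024-0.073864i)
  m=1: (+0.305753-0.153664i) × (-0.297309+0.092159i) = -0.076741+0.073864i  (running Σ = -0.167766+0.000000i)
Accumulated sum -0.167766+0.000000i; after 4π/(2l+1) scaling, -0.702736+0.000000i ⇒ P_1 = -0.702736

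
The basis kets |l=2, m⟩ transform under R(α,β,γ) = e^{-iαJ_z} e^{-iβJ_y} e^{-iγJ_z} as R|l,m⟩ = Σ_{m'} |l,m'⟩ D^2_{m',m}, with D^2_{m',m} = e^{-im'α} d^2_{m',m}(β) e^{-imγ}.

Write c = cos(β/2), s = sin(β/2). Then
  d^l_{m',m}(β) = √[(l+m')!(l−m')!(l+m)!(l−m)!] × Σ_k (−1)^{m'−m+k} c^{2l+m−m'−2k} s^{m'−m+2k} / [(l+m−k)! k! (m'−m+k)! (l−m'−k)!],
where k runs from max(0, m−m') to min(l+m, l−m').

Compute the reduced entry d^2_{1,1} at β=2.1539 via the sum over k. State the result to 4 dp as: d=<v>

d^2_{1,1}(β=2.1539) via the finite sum:
Half-angle: c=0.474016, s=0.880516. N=√(6·1·6·1)=6.000000
Admissible k: 0..1 (factorial args all ≥0)
  k=0: (−1)^0·6.0000/(6)·0.4740^4·0.8805^0 = +0.050486
  k=1: (−1)^1·6.0000/(2)·0.4740^2·0.8805^2 = -0.522615
d^2_{1,1}(2.1539) = +0.050486 -0.522615 = -0.472129

d=-0.4721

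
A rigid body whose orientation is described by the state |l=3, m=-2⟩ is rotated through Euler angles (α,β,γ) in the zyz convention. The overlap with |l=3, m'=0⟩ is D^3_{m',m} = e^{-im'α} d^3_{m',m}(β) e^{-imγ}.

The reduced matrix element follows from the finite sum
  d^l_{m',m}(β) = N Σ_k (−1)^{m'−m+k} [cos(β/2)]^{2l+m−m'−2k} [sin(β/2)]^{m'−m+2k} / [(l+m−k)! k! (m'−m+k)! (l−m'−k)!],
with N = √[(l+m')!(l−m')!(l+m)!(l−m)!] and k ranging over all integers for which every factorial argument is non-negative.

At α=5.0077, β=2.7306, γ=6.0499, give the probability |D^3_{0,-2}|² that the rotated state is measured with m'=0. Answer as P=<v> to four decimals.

D^3_{0,-2}(5.0077,2.7306,6.0499) = e^{-i·0·5.0077}·d^3_{0,-2}(2.7306)·e^{-i·-2·6.0499}. Compute d first:
With c≡cos(β/2)=0.204053 and s≡sin(β/2)=0.978960, N=[6·6·1·120]^{1/2}=65.726707
The bounds max(0,m−m')=0 and min(l+m,l−m')=1 give 2 terms
  k=0: (−1)^2·65.7267/(12)·0.2041^4·0.9790^2 = +0.009100
  k=1: (−1)^3·65.7267/(12)·0.2041^2·0.9790^4 = -0.209463
d^3_{0,-2}(2.7306) = +0.009100 -0.209463 = -0.200362
|D^3_{0,-2}|² = |d^3_{0,-2}(β)|² = (-0.200362)² = 0.040145 (the z-rotation phases have unit modulus)

P=0.0401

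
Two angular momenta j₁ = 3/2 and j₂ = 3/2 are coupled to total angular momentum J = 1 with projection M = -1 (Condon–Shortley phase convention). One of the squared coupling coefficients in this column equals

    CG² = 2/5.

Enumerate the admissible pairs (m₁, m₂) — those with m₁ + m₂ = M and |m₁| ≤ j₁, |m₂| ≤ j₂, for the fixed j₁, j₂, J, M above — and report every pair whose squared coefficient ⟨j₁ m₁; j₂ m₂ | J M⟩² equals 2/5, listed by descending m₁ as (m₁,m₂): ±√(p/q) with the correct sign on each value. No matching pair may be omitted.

(-1/2,-1/2): −√(2/5)

Admissible pairs with m₁+m₂ = M = -1: (-3/2,1/2), (-1/2,-1/2), (1/2,-3/2)
  (m₁,m₂)=(1/2,-3/2): CG² = 3/10, CG = +√(3/10)
  (m₁,m₂)=(-1/2,-1/2): CG² = 2/5, CG = −√(2/5)   ← matches the target
  (m₁,m₂)=(-3/2,1/2): CG² = 3/10, CG = +√(3/10)
Pairs with CG² = 2/5: (-1/2,-1/2): −√(2/5)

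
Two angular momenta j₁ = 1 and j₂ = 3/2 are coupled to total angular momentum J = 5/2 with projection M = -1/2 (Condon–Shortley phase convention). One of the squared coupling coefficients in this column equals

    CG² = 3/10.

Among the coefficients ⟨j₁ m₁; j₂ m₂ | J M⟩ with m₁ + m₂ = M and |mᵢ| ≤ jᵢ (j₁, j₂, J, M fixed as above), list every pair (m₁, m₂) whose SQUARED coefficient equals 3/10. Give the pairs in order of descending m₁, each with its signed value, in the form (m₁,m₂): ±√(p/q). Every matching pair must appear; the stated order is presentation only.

Admissible pairs with m₁+m₂ = M = -1/2: (-1,1/2), (0,-1/2), (1,-3/2)
  (m₁,m₂)=(1,-3/2): CG² = 1/10, CG = +√(1/10)
  (m₁,m₂)=(0,-1/2): CG² = 3/5, CG = +√(3/5)
  (m₁,m₂)=(-1,1/2): CG² = 3/10, CG = +√(3/10)   ← matches the target
Pairs with CG² = 3/10: (-1,1/2): +√(3/10)

(-1,1/2): +√(3/10)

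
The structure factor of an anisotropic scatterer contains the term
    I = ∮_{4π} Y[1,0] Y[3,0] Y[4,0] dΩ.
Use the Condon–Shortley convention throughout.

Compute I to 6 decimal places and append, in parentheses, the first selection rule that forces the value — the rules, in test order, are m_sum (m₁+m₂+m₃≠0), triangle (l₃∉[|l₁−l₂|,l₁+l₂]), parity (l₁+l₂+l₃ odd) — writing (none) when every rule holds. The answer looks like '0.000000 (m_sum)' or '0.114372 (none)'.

Checks pass: Σm=0; 8 even; l₃=4∈[2,4].
(2·1+1)(2·3+1)(2·4+1) = 189
Δ: 0! 2! 6! / 9! → 1/252
sum: t=0:+1/36 = 1/36
3j²(1 3 4; 0 0 0) = Δ·Π!·Σ² = 4/63  (sign +1)
(m-triple is (0,0,0) — same symbol as above.)
combine: 4πI² = 189·4/63·4/63 = 16/21
take √, sign +1: I = 0.24623252
No selection rule forces the value: the integral is nonzero (none).

0.246233 (none)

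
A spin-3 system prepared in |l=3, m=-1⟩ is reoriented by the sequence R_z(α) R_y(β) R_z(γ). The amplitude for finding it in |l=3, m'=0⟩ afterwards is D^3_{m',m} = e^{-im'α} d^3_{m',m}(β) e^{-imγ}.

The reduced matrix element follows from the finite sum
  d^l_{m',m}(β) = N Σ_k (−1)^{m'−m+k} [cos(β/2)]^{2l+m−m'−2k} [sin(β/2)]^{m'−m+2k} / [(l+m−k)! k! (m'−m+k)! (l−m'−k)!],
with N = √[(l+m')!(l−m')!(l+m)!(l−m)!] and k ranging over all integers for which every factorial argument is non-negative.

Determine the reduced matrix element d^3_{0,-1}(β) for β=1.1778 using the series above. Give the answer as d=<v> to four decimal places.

d=0.1067

d^3_{0,-1}(β=1.1778) via the finite sum:
Half-angle: c=0.831552, s=0.555447. N=√(6·6·2·24)=41.569219
k: max(0,(-1)−(0))=0 … min(3+(-1),3−(0))=2
  k=0: (−1)^1·41.5692/(12)·0.8316^5·0.5554^1 = -0.765034
  k=1: (−1)^2·41.5692/(4)·0.8316^3·0.5554^3 = +1.024018
  k=2: (−1)^3·41.5692/(12)·0.8316^1·0.5554^5 = -0.152297
d^3_{0,-1}(1.1778) = -0.765034 +1.024018 -0.152297 = +0.106687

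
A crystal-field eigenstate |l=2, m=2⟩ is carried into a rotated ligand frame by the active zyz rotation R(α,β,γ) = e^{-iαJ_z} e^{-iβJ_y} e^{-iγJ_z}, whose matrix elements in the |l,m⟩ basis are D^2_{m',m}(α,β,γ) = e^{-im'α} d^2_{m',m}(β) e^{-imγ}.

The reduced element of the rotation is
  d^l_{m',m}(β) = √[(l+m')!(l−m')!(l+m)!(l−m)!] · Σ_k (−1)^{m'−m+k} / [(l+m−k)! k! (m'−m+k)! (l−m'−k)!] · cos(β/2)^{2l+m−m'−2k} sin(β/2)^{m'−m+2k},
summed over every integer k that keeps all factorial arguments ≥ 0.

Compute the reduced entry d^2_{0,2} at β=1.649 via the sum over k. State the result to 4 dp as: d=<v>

d^2_{0,2}(β=1.6490) via the finite sum:
With c≡cos(β/2)=0.678924 and s≡sin(β/2)=0.734208, N=[2·2·24·1]^{1/2}=9.797959
k∈{2} keeps every argument non-negative
  k=2: (−1)^0·9.7980/(4)·0.6789^2·0.7342^2 = +0.608635
d^2_{0,2}(1.6490) = +0.608635

d=0.6086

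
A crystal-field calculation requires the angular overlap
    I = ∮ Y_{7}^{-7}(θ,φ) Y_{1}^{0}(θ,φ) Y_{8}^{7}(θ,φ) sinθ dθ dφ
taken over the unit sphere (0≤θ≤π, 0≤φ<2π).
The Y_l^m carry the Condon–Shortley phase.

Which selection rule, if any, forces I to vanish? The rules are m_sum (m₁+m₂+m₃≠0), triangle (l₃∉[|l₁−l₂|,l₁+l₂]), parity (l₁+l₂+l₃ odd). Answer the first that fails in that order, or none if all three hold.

azimuthal sum: -7 + 0 + 7 = 0  ✓
6 ≤ 8 ≤ 8 (triangle on l)  ✓
L = 7 + 1 + 8 = 16 (even)  ✓

none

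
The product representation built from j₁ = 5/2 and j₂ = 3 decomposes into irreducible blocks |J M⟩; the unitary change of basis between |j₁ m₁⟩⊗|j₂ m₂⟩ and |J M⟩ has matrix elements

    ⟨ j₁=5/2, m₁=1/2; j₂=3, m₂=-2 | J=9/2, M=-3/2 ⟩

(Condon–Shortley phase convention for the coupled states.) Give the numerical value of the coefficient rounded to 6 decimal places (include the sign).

triangle: 1!*4!*5!/11! = 2880/39916800
(j±m)!: 3!*2!*1!*5!*3!*6! = 6220800
prefactor² = (2J+1)*Δ*N² = 345600/77
  k=0: +1/(0!*1!*2!*1!*2!*4!) = 1/96
  k=1: −1/(1!*0!*1!*0!*3!*5!) = -1/720
Σ = 13/1440  ⇒  CG² = 345600/77*(13/1440)² = 169/462
CG = +√(169/462) = +0.604815

+0.604815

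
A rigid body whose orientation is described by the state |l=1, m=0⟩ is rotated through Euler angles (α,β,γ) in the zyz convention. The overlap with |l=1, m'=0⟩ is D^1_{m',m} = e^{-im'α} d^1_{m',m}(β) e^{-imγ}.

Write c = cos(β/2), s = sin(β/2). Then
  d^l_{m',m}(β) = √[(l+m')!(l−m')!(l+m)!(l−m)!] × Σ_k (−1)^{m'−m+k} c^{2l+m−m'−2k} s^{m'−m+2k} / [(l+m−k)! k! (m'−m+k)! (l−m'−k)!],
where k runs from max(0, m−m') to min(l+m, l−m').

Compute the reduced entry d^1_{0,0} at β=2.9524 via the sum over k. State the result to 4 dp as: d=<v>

d^1_{0,0}(β=2.9524) via the finite sum:
Half-angle: c=0.094455, s=0.995529. N=√(1·1·1·1)=1.000000
The bounds max(0,m−m')=0 and min(l+m,l−m')=1 give 2 terms
  k=0: (−1)^0·1.0000/(1)·0.0945^2·0.9955^0 = +0.008922
  k=1: (−1)^1·1.0000/(1)·0.0945^0·0.9955^2 = -0.991078
d^1_{0,0}(2.9524) = +0.008922 -0.991078 = -0.982156

d=-0.9822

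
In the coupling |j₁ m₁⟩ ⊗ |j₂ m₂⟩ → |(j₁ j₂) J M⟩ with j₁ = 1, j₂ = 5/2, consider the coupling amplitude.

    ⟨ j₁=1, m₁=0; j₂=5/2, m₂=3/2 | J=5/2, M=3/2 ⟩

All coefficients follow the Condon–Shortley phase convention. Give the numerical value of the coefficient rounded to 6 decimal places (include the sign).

√[6·1!1!4!/7! · 1!1!4!1!4!1!] = √(576/35)
  +(−1)^0/∏(0,1,1,4,0,0)! = 1/24  (running 1/24)
  +(−1)^1/∏(1,0,0,3,1,1)! = -1/6  (running -1/8)
⟨..|..⟩ = √(576/35)·(-1/8) = -0.507093

−√(9/35) = -0.507093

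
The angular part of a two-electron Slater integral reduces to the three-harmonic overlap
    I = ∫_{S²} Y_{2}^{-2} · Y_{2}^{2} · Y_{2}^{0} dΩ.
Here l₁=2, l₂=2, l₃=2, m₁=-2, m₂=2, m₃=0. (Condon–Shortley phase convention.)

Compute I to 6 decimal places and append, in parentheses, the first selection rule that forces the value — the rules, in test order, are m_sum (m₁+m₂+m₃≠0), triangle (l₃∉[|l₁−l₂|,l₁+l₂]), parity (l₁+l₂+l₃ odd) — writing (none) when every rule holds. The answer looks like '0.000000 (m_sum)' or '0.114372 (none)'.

-0.180224 (none)

m-sum 0 ✓  L=6 even ✓  0≤2≤4 ✓
Π(2lᵢ+1) = 5×5×5 = 125
triangle coeff Δ(2,2,2) = 1/630
Σ_t [0,2]: t=0:+1/8 t=1:−1/1 t=2:+1/8 = -3/4
(3j)²=2/35 [(2 2 2; 0 0 0)], sign=-1
Σ_t [2,2]: t=2:+1/8 = 1/8
(3j)²=2/35 [(2 2 2; -2 2 0)], sign=+1
⇒ 4πI² = 20/49
I = (-1)√(20/49/(4π)) = -0.18022375
No selection rule forces the value: the integral is nonzero (none).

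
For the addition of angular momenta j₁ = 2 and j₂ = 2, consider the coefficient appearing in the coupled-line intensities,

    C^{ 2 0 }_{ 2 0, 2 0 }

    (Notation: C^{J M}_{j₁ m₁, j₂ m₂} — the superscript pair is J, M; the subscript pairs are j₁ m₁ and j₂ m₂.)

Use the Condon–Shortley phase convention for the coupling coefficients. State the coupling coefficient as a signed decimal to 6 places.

-0.534522

√[5·2!2!2!/7! · 2!2!2!2!2!2!] = √(32/63)
  +(−1)^0/∏(0,2,2,2,0,0)! = 1/8  (running 1/8)
  +(−1)^1/∏(1,1,1,1,1,1)! = -1  (running -7/8)
  +(−1)^2/∏(2,0,0,0,2,2)! = 1/8  (running -3/4)
⟨..|..⟩ = √(32/63)·(-3/4) = -0.534522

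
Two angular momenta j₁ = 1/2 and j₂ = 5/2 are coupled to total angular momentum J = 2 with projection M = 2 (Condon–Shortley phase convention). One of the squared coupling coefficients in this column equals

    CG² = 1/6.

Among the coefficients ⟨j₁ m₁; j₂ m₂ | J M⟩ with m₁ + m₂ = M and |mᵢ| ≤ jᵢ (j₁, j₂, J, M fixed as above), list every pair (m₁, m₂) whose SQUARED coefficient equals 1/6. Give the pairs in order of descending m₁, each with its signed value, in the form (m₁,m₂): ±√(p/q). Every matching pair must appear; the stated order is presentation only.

Admissible pairs with m₁+m₂ = M = 2: (-1/2,5/2), (1/2,3/2)
  (m₁,m₂)=(1/2,3/2): CG² = 1/6, CG = +√(1/6)   ← matches the target
  (m₁,m₂)=(-1/2,5/2): CG² = 5/6, CG = −√(5/6)
Pairs with CG² = 1/6: (1/2,3/2): +√(1/6)

(1/2,3/2): +√(1/6)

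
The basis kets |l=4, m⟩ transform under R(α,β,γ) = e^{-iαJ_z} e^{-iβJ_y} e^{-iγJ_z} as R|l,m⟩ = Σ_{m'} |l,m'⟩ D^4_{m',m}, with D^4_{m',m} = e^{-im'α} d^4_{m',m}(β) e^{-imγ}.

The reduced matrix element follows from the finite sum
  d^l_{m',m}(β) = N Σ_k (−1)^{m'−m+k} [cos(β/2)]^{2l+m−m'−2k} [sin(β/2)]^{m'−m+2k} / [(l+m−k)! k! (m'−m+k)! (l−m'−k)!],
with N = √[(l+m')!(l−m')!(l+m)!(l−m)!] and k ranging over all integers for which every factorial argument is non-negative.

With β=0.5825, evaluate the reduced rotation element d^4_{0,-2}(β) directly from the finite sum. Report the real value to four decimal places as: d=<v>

d^4_{0,-2}(β=0.5825) via the finite sum:
Half-angle: c=0.957886, s=0.287150. N=√(24·24·2·720)=910.735966
The bounds max(0,m−m')=0 and min(l+m,l−m')=2 give 3 terms
  k=0: (−1)^2·910.7360/(96)·0.9579^6·0.2871^2 = +0.604255
  k=1: (−1)^3·910.7360/(36)·0.9579^4·0.2871^4 = -0.144803
  k=2: (−1)^4·910.7360/(96)·0.9579^2·0.2871^6 = +0.004880
d^4_{0,-2}(0.5825) = +0.604255 -0.144803 +0.004880 = +0.464332

d=0.4643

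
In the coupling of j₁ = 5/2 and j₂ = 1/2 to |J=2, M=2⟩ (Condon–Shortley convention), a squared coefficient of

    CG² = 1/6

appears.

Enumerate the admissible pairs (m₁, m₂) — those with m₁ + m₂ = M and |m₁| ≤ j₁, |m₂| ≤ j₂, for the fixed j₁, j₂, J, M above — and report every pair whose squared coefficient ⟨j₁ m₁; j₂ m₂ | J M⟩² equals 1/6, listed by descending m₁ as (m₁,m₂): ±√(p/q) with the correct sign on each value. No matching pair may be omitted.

Admissible pairs with m₁+m₂ = M = 2: (3/2,1/2), (5/2,-1/2)
  (m₁,m₂)=(5/2,-1/2): CG² = 5/6, CG = +√(5/6)
  (m₁,m₂)=(3/2,1/2): CG² = 1/6, CG = −√(1/6)   ← matches the target
Pairs with CG² = 1/6: (3/2,1/2): −√(1/6)

(3/2,1/2): −√(1/6)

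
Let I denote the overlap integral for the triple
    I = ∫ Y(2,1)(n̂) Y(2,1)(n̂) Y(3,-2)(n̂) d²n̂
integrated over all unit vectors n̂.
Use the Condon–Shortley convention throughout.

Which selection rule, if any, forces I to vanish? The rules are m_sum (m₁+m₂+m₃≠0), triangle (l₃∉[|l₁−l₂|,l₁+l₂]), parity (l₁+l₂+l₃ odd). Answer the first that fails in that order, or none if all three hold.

parity

m₁+m₂+m₃ = 1 + 1 − 2 = 0  ✓
triangle: |2−2|=0 ≤ l₃=3 ≤ 2+2=4  ✓
parity: l₁+l₂+l₃ = 7 is odd  ✗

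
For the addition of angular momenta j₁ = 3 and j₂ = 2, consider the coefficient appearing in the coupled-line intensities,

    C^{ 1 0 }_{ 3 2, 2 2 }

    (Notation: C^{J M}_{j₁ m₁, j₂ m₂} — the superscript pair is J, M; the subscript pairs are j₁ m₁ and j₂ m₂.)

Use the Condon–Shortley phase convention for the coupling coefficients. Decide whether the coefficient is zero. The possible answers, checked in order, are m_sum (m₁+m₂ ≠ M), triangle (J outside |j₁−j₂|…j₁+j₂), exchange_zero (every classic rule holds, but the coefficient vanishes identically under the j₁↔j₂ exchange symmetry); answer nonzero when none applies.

m-sum: m₁+m₂ = 2+2 = 4, M = 0  ✗ ⇒ coefficient is 0

m_sum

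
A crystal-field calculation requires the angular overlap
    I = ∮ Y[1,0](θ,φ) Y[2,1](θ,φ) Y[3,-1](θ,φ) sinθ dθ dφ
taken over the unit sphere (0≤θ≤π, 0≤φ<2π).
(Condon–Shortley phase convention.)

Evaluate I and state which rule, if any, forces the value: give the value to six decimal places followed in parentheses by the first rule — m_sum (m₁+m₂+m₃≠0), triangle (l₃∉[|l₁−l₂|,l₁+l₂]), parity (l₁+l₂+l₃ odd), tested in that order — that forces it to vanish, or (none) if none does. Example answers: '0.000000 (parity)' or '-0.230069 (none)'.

-0.233597 (none)

Checks pass: Σm=0; 6 even; l₃=3∈[1,3].
(2·1+1)(2·2+1)(2·3+1) = 105
Δ: 0! 2! 4! / 7! → 1/105
sum: t=0:+1/4 = 1/4
3j²(1 2 3; 0 0 0) = Δ·Π!·Σ² = 3/35  (sign -1)
sum: t=0:+1/6 = 1/6
3j²(1 2 3; 0 1 -1) = Δ·Π!·Σ² = 8/105  (sign +1)
combine: 4πI² = 105·3/35·8/105 = 24/35
take √, sign -1: I = -0.23359668
No selection rule forces the value: the integral is nonzero (none).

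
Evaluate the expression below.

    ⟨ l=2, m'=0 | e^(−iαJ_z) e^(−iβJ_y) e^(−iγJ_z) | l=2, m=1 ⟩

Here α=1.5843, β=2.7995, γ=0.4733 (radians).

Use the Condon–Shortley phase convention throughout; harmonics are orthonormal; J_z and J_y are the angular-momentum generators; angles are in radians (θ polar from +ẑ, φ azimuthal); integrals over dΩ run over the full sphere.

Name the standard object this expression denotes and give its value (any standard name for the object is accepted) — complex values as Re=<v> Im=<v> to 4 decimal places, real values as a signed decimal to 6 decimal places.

This is a Wigner D-matrix element — the rotation-matrix element ⟨l m'| R(α,β,γ) |l m⟩ in the angular-momentum basis.
D^2_{0,1}(1.5843,2.7995,0.4733) = e^{-i·0·1.5843}·d^2_{0,1}(2.7995)·e^{-i·1·0.4733}. Compute d first:
Half-angle: c=0.170214, s=0.985407. N=√(2·2·6·1)=4.898979
k: max(0,(1)−(0))=1 … min(2+(1),2−(0))=2
  k=1: (−1)^0·4.8990/(2)·0.1702^3·0.9854^1 = +0.011903
  k=2: (−1)^1·4.8990/(2)·0.1702^1·0.9854^3 = -0.398948
d^2_{0,1}(2.7995) = +0.011903 -0.398948 = -0.387045
D = (+1.000000+0.000000i)·(-0.387045)·(+0.890069-0.455826i) = -0.344497+0.176425i

Wigner D-matrix element, Re=-0.3445 Im=0.1764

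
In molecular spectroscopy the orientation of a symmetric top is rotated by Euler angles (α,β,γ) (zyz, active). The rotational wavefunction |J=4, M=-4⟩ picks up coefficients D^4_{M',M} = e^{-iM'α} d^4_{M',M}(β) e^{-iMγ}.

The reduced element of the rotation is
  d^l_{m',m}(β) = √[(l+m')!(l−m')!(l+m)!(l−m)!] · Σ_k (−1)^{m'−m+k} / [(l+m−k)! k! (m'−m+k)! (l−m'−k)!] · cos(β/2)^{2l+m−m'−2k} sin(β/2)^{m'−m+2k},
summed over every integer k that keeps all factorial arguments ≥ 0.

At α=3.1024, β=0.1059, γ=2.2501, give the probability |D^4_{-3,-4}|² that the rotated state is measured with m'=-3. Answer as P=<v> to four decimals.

D^4_{-3,-4}(3.1024,0.1059,2.2501) = e^{-i·-3·3.1024}·d^4_{-3,-4}(0.1059)·e^{-i·-4·2.2501}. Compute d first:
c=cos(0.105900/2)=0.998598, s=sin(0.105900/2)=0.052925; N=√[1·5040·1·40320]=14255.272709
k: max(0,(-4)−(-3))=0 … min(4+(-4),4−(-3))=0
  k=0: (−1)^1·14255.2727/(5040)·0.9986^7·0.0529^1 = -0.148233
d^4_{-3,-4}(0.1059) = -0.148233
|D^4_{-3,-4}|² = |d^4_{-3,-4}(β)|² = (-0.148233)² = 0.021973 (the z-rotation phases have unit modulus)

P=0.0220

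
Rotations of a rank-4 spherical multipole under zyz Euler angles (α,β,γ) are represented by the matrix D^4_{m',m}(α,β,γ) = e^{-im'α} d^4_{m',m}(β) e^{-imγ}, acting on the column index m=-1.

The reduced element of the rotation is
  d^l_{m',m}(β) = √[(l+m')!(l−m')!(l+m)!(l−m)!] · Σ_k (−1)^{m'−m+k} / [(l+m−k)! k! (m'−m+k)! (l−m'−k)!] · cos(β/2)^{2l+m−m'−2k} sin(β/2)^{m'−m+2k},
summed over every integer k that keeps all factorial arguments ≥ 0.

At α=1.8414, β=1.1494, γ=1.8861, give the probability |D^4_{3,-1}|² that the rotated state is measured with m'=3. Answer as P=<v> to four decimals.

P=0.1841

Split into d^4_{3,-1}(β=1.1494) × two z-phases.
With c≡cos(β/2)=0.839355 and s≡sin(β/2)=0.543583, N=[5040·1·6·120]^{1/2}=1904.940944
k∈{0,1} keeps every argument non-negative
  k=0: (−1)^4·1904.9409/(144)·0.8394^4·0.5436^4 = +0.573279
  k=1: (−1)^5·1904.9409/(240)·0.8394^2·0.5436^6 = -0.144264
d^4_{3,-1}(1.1494) = +0.573279 -0.144264 = +0.429015
|D^4_{3,-1}|² = |d^4_{3,-1}(β)|² = (+0.429015)² = 0.184054 (the z-rotation phases have unit modulus)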